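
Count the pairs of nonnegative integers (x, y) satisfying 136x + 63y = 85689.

gcd(136, 63) = 1  (136 = 2·63 + 10, 63 = 6·10 + 3, 10 = 3·3 + 1, 3 = 3·1).
Back-substituting, 136·(19) + 63·(-41) = 1.
Scale by 85689: one solution is (1628091, -3513249). Reduce x mod 63: (45, 1263).
General: x = 45 + 63t, y = 1263 - 136t.
x ≥ 0 ⇒ t ≥ 0; y ≥ 0 ⇒ t ≤ 9. So t ∈ [0, 9]: 10 solutions.

10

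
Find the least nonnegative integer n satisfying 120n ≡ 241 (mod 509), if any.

388

gcd(509, 120) = 1.
1 divides 241, so solutions exist.
By Bézout, 120*(-123) + 509*(29) = 1.
So 120*(-123) ≡ 1 (mod 509); multiply by 241: n ≡ -29643 (mod 509).
Smallest nonnegative: n = -29643 mod 509 = 388.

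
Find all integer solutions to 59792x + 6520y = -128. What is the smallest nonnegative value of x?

381

gcd(59792, 6520) = 8.
8 divides -128, so solutions exist.
By Bézout, 59792·(129) + 6520·(-1183) = 8.
Scale by -128/8 = -16: (x₀, y₀) = (-2064, 18928).
General solution: x = -2064 + 815t, y = 18928 - 7474t for integer t.
x ≥ 0: smallest is -2064 mod 815 = 381 (at t = 3), with y = -3494.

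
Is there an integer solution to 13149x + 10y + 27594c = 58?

gcd(13149, 10):
  13149 = 1314*10 + 9
  10 = 1*9 + 1
  9 = 9*1
so gcd(13149, 10) = 1.
gcd(1, 27594) = 1.
1 divides 58, so integer solutions exist.

yes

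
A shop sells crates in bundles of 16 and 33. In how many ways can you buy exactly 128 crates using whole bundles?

Need nonnegative integers with 16j + 33k = 128.
gcd(16, 33) = 1, and 16·(-2) + 33·(1) = 1.
So (j₀, k₀) = (-256, 128); general j = -256 + 33t, k = 128 - 16t.
j ≥ 0 ⇒ t ≥ 8; k ≥ 0 ⇒ t ≤ 8. That's 1 value of t.

1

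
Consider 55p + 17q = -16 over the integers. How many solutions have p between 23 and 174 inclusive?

gcd(55, 17) = 1.
By Bézout, 55×(-4) + 17×(13) = 1.
Particular solution: (13, -43).
General solution: p = 13 + 17t, q = -43 - 55t for integer t.
23 ≤ 13 + 17t ≤ 174 gives t ∈ [1, 9], which is 9 values.

9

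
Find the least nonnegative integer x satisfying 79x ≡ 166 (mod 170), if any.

114

gcd(170, 79) = 1.
1 divides 166, so solutions exist.
By Bézout, 79*(-71) + 170*(33) = 1.
So 79*(-71) ≡ 1 (mod 170); multiply by 166: x ≡ -11786 (mod 170).
Smallest nonnegative: x = -11786 mod 170 = 114.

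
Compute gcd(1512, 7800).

24

gcd(7800, 1512):
  7800 = 5*1512 + 240
  1512 = 6*240 + 72
  240 = 3*72 + 24
  72 = 3*24
so gcd(7800, 1512) = 24.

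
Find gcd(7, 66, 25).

1

gcd(66, 7) = 1  (66 = 9·7 + 3, 7 = 2·3 + 1, 3 = 3·1).
gcd(1, 25) = 1.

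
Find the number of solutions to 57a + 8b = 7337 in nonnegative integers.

16

gcd(57, 8) = 1.
By Bézout, 57·(1) + 8·(-7) = 1.
One solution: (1, 910).
General: a = 1 + 8t, b = 910 - 57t.
a ≥ 0 ⇒ t ≥ 0; b ≥ 0 ⇒ t ≤ 15. So t ∈ [0, 15]: 16 solutions.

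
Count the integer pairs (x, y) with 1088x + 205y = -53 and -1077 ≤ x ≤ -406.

gcd(1088, 205) = 1  (1088 = 5·205 + 63, 205 = 3·63 + 16, 63 = 3·16 + 15, 16 = 1·15 + 1, 15 = 15·1).
Back-substituting, 1088·(-13) + 205·(69) = 1.
Scale by -53: particular solution (689, -3657); reduce x mod 205: (74, -393).
General solution: x = 74 + 205t, y = -393 - 1088t for integer t.
-1077 ≤ 74 + 205t ≤ -406 gives t ∈ [-5, -3], which is 3 values.

3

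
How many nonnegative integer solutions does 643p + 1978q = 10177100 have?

gcd(1978, 643) = 1.
By Bézout, 643·(-323) + 1978·(105) = 1.
One solution: (1274, 4731).
General: p = 1274 + 1978t, q = 4731 - 643t.
p ≥ 0 ⇒ t ≥ 0; q ≥ 0 ⇒ t ≤ 7. So t ∈ [0, 7]: 8 solutions.

8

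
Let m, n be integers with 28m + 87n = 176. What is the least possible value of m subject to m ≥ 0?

56

gcd(87, 28) = 1.
1 divides 176, so solutions exist.
By Bézout, 28×(28) + 87×(-9) = 1.
Scale by 176/1 = 176: (m₀, n₀) = (4928, -1584).
General solution: m = 4928 + 87t, n = -1584 - 28t for integer t.
m ≥ 0: smallest is 4928 mod 87 = 56 (at t = -56), with n = -16.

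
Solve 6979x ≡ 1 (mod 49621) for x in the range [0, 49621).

39994

gcd(49621, 6979) = 1.
By Bézout, 6979·(-9627) + 49621·(1354) = 1.
So 6979·-9627 ≡ 1 (mod 49621), and -9627 mod 49621 = 39994.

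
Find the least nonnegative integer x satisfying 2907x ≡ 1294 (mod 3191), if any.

1546

gcd(3191, 2907) = 1  (3191 = 1·2907 + 284, 2907 = 10·284 + 67, 284 = 4·67 + 16, 67 = 4·16 + 3, 16 = 5·3 + 1, 3 = 3·1).
1 divides 1294, so solutions exist.
Back-substituting, 2907·(-1000) + 3191·(911) = 1.
So 2907·(-1000) ≡ 1 (mod 3191); multiply by 1294: x ≡ -1294000 (mod 3191).
Smallest nonnegative: x = -1294000 mod 3191 = 1546.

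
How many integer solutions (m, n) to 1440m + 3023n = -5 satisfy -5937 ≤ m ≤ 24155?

gcd(3023, 1440):
  3023 = 2·1440 + 143
  1440 = 10·143 + 10
  143 = 14·10 + 3
  10 = 3·3 + 1
  3 = 3·1
so gcd(3023, 1440) = 1.
Back-substitute for Bézout coefficients:
  1 = 10 - 3·3
  ... = 1440·(909) + 3023·(-433)
Scale by -5: particular solution (-4545, 2165); reduce m mod 3023: (1501, -715).
General solution: m = 1501 + 3023t, n = -715 - 1440t for integer t.
-5937 ≤ 1501 + 3023t ≤ 24155 gives t ∈ [-2, 7], which is 10 values.

10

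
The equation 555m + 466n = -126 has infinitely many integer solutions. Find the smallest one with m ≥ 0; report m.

30

gcd(555, 466) = 1.
1 divides -126, so solutions exist.
By Bézout, 555×(-89) + 466×(106) = 1.
Scale by -126/1 = -126: (m₀, n₀) = (11214, -13356).
General solution: m = 11214 + 466t, n = -13356 - 555t for integer t.
m ≥ 0: smallest is 11214 mod 466 = 30 (at t = -24), with n = -36.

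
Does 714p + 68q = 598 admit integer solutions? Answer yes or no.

no

gcd(714, 68) = 34.
34 does not divide 598 (remainder 20), so no integer solutions.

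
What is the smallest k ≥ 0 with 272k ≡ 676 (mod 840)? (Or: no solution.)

gcd(840, 272) = 8  (840 = 3*272 + 24, 272 = 11*24 + 8, 24 = 3*8).
8 does not divide 676, so the congruence has no solution.

no solution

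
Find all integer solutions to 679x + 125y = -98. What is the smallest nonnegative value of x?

gcd(679, 125):
  679 = 5×125 + 54
  125 = 2×54 + 17
  54 = 3×17 + 3
  17 = 5×3 + 2
  3 = 1×2 + 1
  2 = 2×1
so gcd(679, 125) = 1.
1 divides -98, so solutions exist.
Back-substitute for Bézout coefficients:
  1 = 3 - 1×2
  ... = 679×(44) + 125×(-239)
Scale by -98/1 = -98: (x₀, y₀) = (-4312, 23422).
General solution: x = -4312 + 125t, y = 23422 - 679t for integer t.
x ≥ 0: smallest is -4312 mod 125 = 63 (at t = 35), with y = -343.

63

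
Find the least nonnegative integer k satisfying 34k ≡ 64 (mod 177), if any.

106

gcd(177, 34) = 1  (177 = 5·34 + 7, 34 = 4·7 + 6, 7 = 1·6 + 1, 6 = 6·1).
1 divides 64, so solutions exist.
Back-substituting, 34·(-26) + 177·(5) = 1.
So 34·(-26) ≡ 1 (mod 177); multiply by 64: k ≡ -1664 (mod 177).
Smallest nonnegative: k = -1664 mod 177 = 106.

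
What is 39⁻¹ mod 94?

gcd(94, 39):
  94 = 2×39 + 16
  39 = 2×16 + 7
  16 = 2×7 + 2
  7 = 3×2 + 1
  2 = 2×1
so gcd(94, 39) = 1.
Back-substitute for Bézout coefficients:
  1 = 7 - 3×2
  ... = 39×(41) + 94×(-17)
So 39×41 ≡ 1 (mod 94), and 41 mod 94 = 41.

41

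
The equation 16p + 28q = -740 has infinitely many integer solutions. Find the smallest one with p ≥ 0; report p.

gcd(28, 16):
  28 = 1×16 + 12
  16 = 1×12 + 4
  12 = 3×4
so gcd(28, 16) = 4.
4 divides -740, so solutions exist.
Back-substitute for Bézout coefficients:
  4 = 16 - 1×12
  ... = 16×(2) + 28×(-1)
Scale by -740/4 = -185: (p₀, q₀) = (-370, 185).
General solution: p = -370 + 7t, q = 185 - 4t for integer t.
p ≥ 0: smallest is -370 mod 7 = 1 (at t = 53), with q = -27.

1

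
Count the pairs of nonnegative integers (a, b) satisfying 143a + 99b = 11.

0

gcd(143, 99) = 11.
By Bézout, 143*(-2) + 99*(3) = 11.
One solution: (7, -10).
General: a = 7 + 9t, b = -10 - 13t.
a ≥ 0 ⇒ t ≥ 0; b ≥ 0 ⇒ t ≤ -1. So t ∈ [0, -1]: 0 solutions.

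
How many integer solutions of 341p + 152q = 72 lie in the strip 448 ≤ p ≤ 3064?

gcd(341, 152) = 1  (341 = 2·152 + 37, 152 = 4·37 + 4, 37 = 9·4 + 1, 4 = 4·1).
Back-substituting, 341·(37) + 152·(-83) = 1.
Scale by 72: particular solution (2664, -5976); reduce p mod 152: (80, -179).
General solution: p = 80 + 152t, q = -179 - 341t for integer t.
448 ≤ 80 + 152t ≤ 3064 gives t ∈ [3, 19], which is 17 values.

17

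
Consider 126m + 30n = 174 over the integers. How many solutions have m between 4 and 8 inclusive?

1

gcd(126, 30):
  126 = 4×30 + 6
  30 = 5×6
so gcd(126, 30) = 6.
Back-substitute for Bézout coefficients:
  6 = 126 - 4×30
  ... = 126×(1) + 30×(-4)
Scale by 29: particular solution (29, -116); reduce m mod 5: (4, -11).
General solution: m = 4 + 5t, n = -11 - 21t for integer t.
4 ≤ 4 + 5t ≤ 8 gives t ∈ [0, 0], which is 1 value.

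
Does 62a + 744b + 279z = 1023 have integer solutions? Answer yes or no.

yes

gcd(744, 62) = 62  (744 = 12*62).
gcd(62, 279) = 31.
31 divides 1023, so integer solutions exist.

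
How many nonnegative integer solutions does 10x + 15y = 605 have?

20

gcd(15, 10) = 5  (15 = 1·10 + 5, 10 = 2·5).
Back-substituting, 10·(-1) + 15·(1) = 5.
Scale by 121: one solution is (-121, 121). Reduce x mod 3: (2, 39).
General: x = 2 + 3t, y = 39 - 2t.
x ≥ 0 ⇒ t ≥ 0; y ≥ 0 ⇒ t ≤ 19. So t ∈ [0, 19]: 20 solutions.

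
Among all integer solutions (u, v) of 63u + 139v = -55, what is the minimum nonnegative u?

gcd(139, 63):
  139 = 2×63 + 13
  63 = 4×13 + 11
  13 = 1×11 + 2
  11 = 5×2 + 1
  2 = 2×1
so gcd(139, 63) = 1.
1 divides -55, so solutions exist.
Back-substitute for Bézout coefficients:
  1 = 11 - 5×2
  ... = 63×(64) + 139×(-29)
Scale by -55/1 = -55: (u₀, v₀) = (-3520, 1595).
General solution: u = -3520 + 139t, v = 1595 - 63t for integer t.
u ≥ 0: smallest is -3520 mod 139 = 94 (at t = 26), with v = -43.

94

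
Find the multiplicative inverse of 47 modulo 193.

gcd(193, 47):
  193 = 4·47 + 5
  47 = 9·5 + 2
  5 = 2·2 + 1
  2 = 2·1
so gcd(193, 47) = 1.
Back-substitute for Bézout coefficients:
  1 = 5 - 2·2
  ... = 47·(-78) + 193·(19)
So 47·-78 ≡ 1 (mod 193), and -78 mod 193 = 115.

115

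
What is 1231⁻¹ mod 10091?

gcd(10091, 1231) = 1.
By Bézout, 1231·(3156) + 10091·(-385) = 1.
So 1231·3156 ≡ 1 (mod 10091), and 3156 mod 10091 = 3156.

3156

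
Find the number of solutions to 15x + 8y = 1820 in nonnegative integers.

15

gcd(15, 8) = 1  (15 = 1×8 + 7, 8 = 1×7 + 1, 7 = 7×1).
Back-substituting, 15×(-1) + 8×(2) = 1.
Scale by 1820: one solution is (-1820, 3640). Reduce x mod 8: (4, 220).
General: x = 4 + 8t, y = 220 - 15t.
x ≥ 0 ⇒ t ≥ 0; y ≥ 0 ⇒ t ≤ 14. So t ∈ [0, 14]: 15 solutions.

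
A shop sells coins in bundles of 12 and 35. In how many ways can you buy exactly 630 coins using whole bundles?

Need nonnegative integers with 12j + 35k = 630.
gcd(12, 35) = 1, and 12·(3) + 35·(-1) = 1.
So (j₀, k₀) = (1890, -630); general j = 1890 + 35t, k = -630 - 12t.
j ≥ 0 ⇒ t ≥ -54; k ≥ 0 ⇒ t ≤ -53. That's 2 values of t.

2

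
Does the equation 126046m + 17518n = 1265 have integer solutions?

gcd(126046, 17518) = 38  (126046 = 7·17518 + 3420, 17518 = 5·3420 + 418, 3420 = 8·418 + 76, 418 = 5·76 + 38, 76 = 2·38).
38 does not divide 1265 (remainder 11), so no integer solutions.

no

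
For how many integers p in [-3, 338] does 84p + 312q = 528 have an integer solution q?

13

gcd(312, 84) = 12.
By Bézout, 84·(-11) + 312·(3) = 12.
Particular solution: (10, -1).
General solution: p = 10 + 26t, q = -1 - 7t for integer t.
-3 ≤ 10 + 26t ≤ 338 gives t ∈ [0, 12], which is 13 values.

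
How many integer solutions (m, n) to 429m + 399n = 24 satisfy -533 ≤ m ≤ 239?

6

gcd(429, 399) = 3  (429 = 1*399 + 30, 399 = 13*30 + 9, 30 = 3*9 + 3, 9 = 3*3).
Back-substituting, 429*(40) + 399*(-43) = 3.
Scale by 8: particular solution (320, -344); reduce m mod 133: (54, -58).
General solution: m = 54 + 133t, n = -58 - 143t for integer t.
-533 ≤ 54 + 133t ≤ 239 gives t ∈ [-4, 1], which is 6 values.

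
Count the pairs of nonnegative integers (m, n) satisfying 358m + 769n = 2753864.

10

gcd(769, 358):
  769 = 2*358 + 53
  358 = 6*53 + 40
  53 = 1*40 + 13
  40 = 3*13 + 1
  13 = 13*1
so gcd(769, 358) = 1.
Back-substitute for Bézout coefficients:
  1 = 40 - 3*13
  ... = 358*(58) + 769*(-27)
Scale by 2753864: one solution is (159724112, -74354328). Reduce m mod 769: (505, 3346).
General: m = 505 + 769t, n = 3346 - 358t.
m ≥ 0 ⇒ t ≥ 0; n ≥ 0 ⇒ t ≤ 9. So t ∈ [0, 9]: 10 solutions.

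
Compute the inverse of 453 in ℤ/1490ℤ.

gcd(1490, 453) = 1.
By Bézout, 453×(-273) + 1490×(83) = 1.
So 453×-273 ≡ 1 (mod 1490), and -273 mod 1490 = 1217.

1217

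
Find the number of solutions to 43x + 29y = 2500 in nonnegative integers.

2

gcd(43, 29) = 1.
By Bézout, 43·(-2) + 29·(3) = 1.
One solution: (17, 61).
General: x = 17 + 29t, y = 61 - 43t.
x ≥ 0 ⇒ t ≥ 0; y ≥ 0 ⇒ t ≤ 1. So t ∈ [0, 1]: 2 solutions.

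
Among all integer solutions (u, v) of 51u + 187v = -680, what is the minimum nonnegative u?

gcd(187, 51) = 17  (187 = 3*51 + 34, 51 = 1*34 + 17, 34 = 2*17).
17 divides -680, so solutions exist.
Back-substituting, 51*(4) + 187*(-1) = 17.
Scale by -680/17 = -40: (u₀, v₀) = (-160, 40).
General solution: u = -160 + 11t, v = 40 - 3t for integer t.
u ≥ 0: smallest is -160 mod 11 = 5 (at t = 15), with v = -5.

5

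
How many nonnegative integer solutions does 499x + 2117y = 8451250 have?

8

gcd(2117, 499):
  2117 = 4×499 + 121
  499 = 4×121 + 15
  121 = 8×15 + 1
  15 = 15×1
so gcd(2117, 499) = 1.
Back-substitute for Bézout coefficients:
  1 = 121 - 8×15
  ... = 499×(-140) + 2117×(33)
Scale by 8451250: one solution is (-1183175000, 278891250). Reduce x mod 2117: (1481, 3643).
General: x = 1481 + 2117t, y = 3643 - 499t.
x ≥ 0 ⇒ t ≥ 0; y ≥ 0 ⇒ t ≤ 7. So t ∈ [0, 7]: 8 solutions.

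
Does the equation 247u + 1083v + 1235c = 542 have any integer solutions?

no

gcd(1083, 247) = 19  (1083 = 4×247 + 95, 247 = 2×95 + 57, 95 = 1×57 + 38, 57 = 1×38 + 19, 38 = 2×19).
gcd(19, 1235) = 19.
19 does not divide 542 (remainder 10), so no integer solutions.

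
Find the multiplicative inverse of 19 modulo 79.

25

gcd(79, 19) = 1  (79 = 4*19 + 3, 19 = 6*3 + 1, 3 = 3*1).
Back-substituting, 19*(25) + 79*(-6) = 1.
So 19*25 ≡ 1 (mod 79), and 25 mod 79 = 25.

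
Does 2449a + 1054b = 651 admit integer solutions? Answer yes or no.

yes

gcd(2449, 1054):
  2449 = 2*1054 + 341
  1054 = 3*341 + 31
  341 = 11*31
so gcd(2449, 1054) = 31.
31 divides 651, so integer solutions exist.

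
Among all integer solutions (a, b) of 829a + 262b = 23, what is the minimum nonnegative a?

31

gcd(829, 262):
  829 = 3×262 + 43
  262 = 6×43 + 4
  43 = 10×4 + 3
  4 = 1×3 + 1
  3 = 3×1
so gcd(829, 262) = 1.
1 divides 23, so solutions exist.
Back-substitute for Bézout coefficients:
  1 = 4 - 1×3
  ... = 829×(-67) + 262×(212)
Scale by 23/1 = 23: (a₀, b₀) = (-1541, 4876).
General solution: a = -1541 + 262t, b = 4876 - 829t for integer t.
a ≥ 0: smallest is -1541 mod 262 = 31 (at t = 6), with b = -98.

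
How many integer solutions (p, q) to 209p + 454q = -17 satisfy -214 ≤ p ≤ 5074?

12

gcd(454, 209) = 1.
By Bézout, 209·(63) + 454·(-29) = 1.
Particular solution: (291, -134).
General solution: p = 291 + 454t, q = -134 - 209t for integer t.
-214 ≤ 291 + 454t ≤ 5074 gives t ∈ [-1, 10], which is 12 values.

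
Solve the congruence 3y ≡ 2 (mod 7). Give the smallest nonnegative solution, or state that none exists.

3

gcd(7, 3) = 1  (7 = 2·3 + 1, 3 = 3·1).
1 divides 2, so solutions exist.
Back-substituting, 3·(-2) + 7·(1) = 1.
So 3·(-2) ≡ 1 (mod 7); multiply by 2: y ≡ -4 (mod 7).
Smallest nonnegative: y = -4 mod 7 = 3.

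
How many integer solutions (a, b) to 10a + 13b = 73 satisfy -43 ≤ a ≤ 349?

gcd(13, 10):
  13 = 1×10 + 3
  10 = 3×3 + 1
  3 = 3×1
so gcd(13, 10) = 1.
Back-substitute for Bézout coefficients:
  1 = 10 - 3×3
  ... = 10×(4) + 13×(-3)
Scale by 73: particular solution (292, -219); reduce a mod 13: (6, 1).
General solution: a = 6 + 13t, b = 1 - 10t for integer t.
-43 ≤ 6 + 13t ≤ 349 gives t ∈ [-3, 26], which is 30 values.

30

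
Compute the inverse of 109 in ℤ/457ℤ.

348

gcd(457, 109) = 1.
By Bézout, 109*(-109) + 457*(26) = 1.
So 109*-109 ≡ 1 (mod 457), and -109 mod 457 = 348.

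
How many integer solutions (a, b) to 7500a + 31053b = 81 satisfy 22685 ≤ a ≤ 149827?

12

gcd(31053, 7500) = 3.
By Bézout, 7500×(1445) + 31053×(-349) = 3.
Particular solution: (7962, -1923).
General solution: a = 7962 + 10351t, b = -1923 - 2500t for integer t.
22685 ≤ 7962 + 10351t ≤ 149827 gives t ∈ [2, 13], which is 12 values.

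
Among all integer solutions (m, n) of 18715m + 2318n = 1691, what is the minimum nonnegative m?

37

gcd(18715, 2318) = 19.
19 divides 1691, so solutions exist.
By Bézout, 18715×(-27) + 2318×(218) = 19.
Scale by 1691/19 = 89: (m₀, n₀) = (-2403, 19402).
General solution: m = -2403 + 122t, n = 19402 - 985t for integer t.
m ≥ 0: smallest is -2403 mod 122 = 37 (at t = 20), with n = -298.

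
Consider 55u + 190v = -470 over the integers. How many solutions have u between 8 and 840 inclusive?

22

gcd(190, 55):
  190 = 3*55 + 25
  55 = 2*25 + 5
  25 = 5*5
so gcd(190, 55) = 5.
Back-substitute for Bézout coefficients:
  5 = 55 - 2*25
  ... = 55*(7) + 190*(-2)
Scale by -94: particular solution (-658, 188); reduce u mod 38: (26, -10).
General solution: u = 26 + 38t, v = -10 - 11t for integer t.
8 ≤ 26 + 38t ≤ 840 gives t ∈ [0, 21], which is 22 values.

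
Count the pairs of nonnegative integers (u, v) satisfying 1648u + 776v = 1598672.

10

gcd(1648, 776):
  1648 = 2×776 + 96
  776 = 8×96 + 8
  96 = 12×8
so gcd(1648, 776) = 8.
Back-substitute for Bézout coefficients:
  8 = 776 - 8×96
  ... = 1648×(-8) + 776×(17)
Scale by 199834: one solution is (-1598672, 3397178). Reduce u mod 97: (82, 1886).
General: u = 82 + 97t, v = 1886 - 206t.
u ≥ 0 ⇒ t ≥ 0; v ≥ 0 ⇒ t ≤ 9. So t ∈ [0, 9]: 10 solutions.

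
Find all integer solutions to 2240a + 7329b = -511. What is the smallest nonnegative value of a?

520

gcd(7329, 2240):
  7329 = 3·2240 + 609
  2240 = 3·609 + 413
  609 = 1·413 + 196
  413 = 2·196 + 21
  196 = 9·21 + 7
  21 = 3·7
so gcd(7329, 2240) = 7.
7 divides -511, so solutions exist.
Back-substitute for Bézout coefficients:
  7 = 196 - 9·21
  ... = 2240·(-337) + 7329·(103)
Scale by -511/7 = -73: (a₀, b₀) = (24601, -7519).
General solution: a = 24601 + 1047t, b = -7519 - 320t for integer t.
a ≥ 0: smallest is 24601 mod 1047 = 520 (at t = -23), with b = -159.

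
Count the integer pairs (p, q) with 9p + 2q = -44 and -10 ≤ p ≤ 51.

gcd(9, 2) = 1  (9 = 4×2 + 1, 2 = 2×1).
Back-substituting, 9×(1) + 2×(-4) = 1.
Scale by -44: particular solution (-44, 176); reduce p mod 2: (0, -22).
General solution: p = 0 + 2t, q = -22 - 9t for integer t.
-10 ≤ 0 + 2t ≤ 51 gives t ∈ [-5, 25], which is 31 values.

31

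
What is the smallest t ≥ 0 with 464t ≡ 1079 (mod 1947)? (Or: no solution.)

787

gcd(1947, 464) = 1.
1 divides 1079, so solutions exist.
By Bézout, 464·(-214) + 1947·(51) = 1.
So 464·(-214) ≡ 1 (mod 1947); multiply by 1079: t ≡ -230906 (mod 1947).
Smallest nonnegative: t = -230906 mod 1947 = 787.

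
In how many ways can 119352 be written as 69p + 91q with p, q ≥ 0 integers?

gcd(91, 69):
  91 = 1×69 + 22
  69 = 3×22 + 3
  22 = 7×3 + 1
  3 = 3×1
so gcd(91, 69) = 1.
Back-substitute for Bézout coefficients:
  1 = 22 - 7×3
  ... = 69×(-29) + 91×(22)
Scale by 119352: one solution is (-3461208, 2625744). Reduce p mod 91: (68, 1260).
General: p = 68 + 91t, q = 1260 - 69t.
p ≥ 0 ⇒ t ≥ 0; q ≥ 0 ⇒ t ≤ 18. So t ∈ [0, 18]: 19 solutions.

19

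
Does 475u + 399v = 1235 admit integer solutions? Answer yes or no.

gcd(475, 399) = 19  (475 = 1*399 + 76, 399 = 5*76 + 19, 76 = 4*19).
19 divides 1235, so integer solutions exist.

yes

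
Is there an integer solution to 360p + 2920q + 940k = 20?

yes

gcd(2920, 360) = 40.
gcd(40, 940) = 20.
20 divides 20, so integer solutions exist.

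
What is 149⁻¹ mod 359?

306

gcd(359, 149):
  359 = 2*149 + 61
  149 = 2*61 + 27
  61 = 2*27 + 7
  27 = 3*7 + 6
  7 = 1*6 + 1
  6 = 6*1
so gcd(359, 149) = 1.
Back-substitute for Bézout coefficients:
  1 = 7 - 1*6
  ... = 149*(-53) + 359*(22)
So 149*-53 ≡ 1 (mod 359), and -53 mod 359 = 306.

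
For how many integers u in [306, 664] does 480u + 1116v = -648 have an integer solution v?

4

gcd(1116, 480) = 12.
By Bézout, 480*(7) + 1116*(-3) = 12.
Particular solution: (87, -38).
General solution: u = 87 + 93t, v = -38 - 40t for integer t.
306 ≤ 87 + 93t ≤ 664 gives t ∈ [3, 6], which is 4 values.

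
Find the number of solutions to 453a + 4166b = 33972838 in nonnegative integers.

18

gcd(4166, 453) = 1.
By Bézout, 453*(-515) + 4166*(56) = 1.
One solution: (1120, 8033).
General: a = 1120 + 4166t, b = 8033 - 453t.
a ≥ 0 ⇒ t ≥ 0; b ≥ 0 ⇒ t ≤ 17. So t ∈ [0, 17]: 18 solutions.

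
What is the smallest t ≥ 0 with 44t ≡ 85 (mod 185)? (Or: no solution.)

65

gcd(185, 44) = 1  (185 = 4·44 + 9, 44 = 4·9 + 8, 9 = 1·8 + 1, 8 = 8·1).
1 divides 85, so solutions exist.
Back-substituting, 44·(-21) + 185·(5) = 1.
So 44·(-21) ≡ 1 (mod 185); multiply by 85: t ≡ -1785 (mod 185).
Smallest nonnegative: t = -1785 mod 185 = 65.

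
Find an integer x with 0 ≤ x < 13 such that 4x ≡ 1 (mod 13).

gcd(13, 4) = 1.
By Bézout, 4×(-3) + 13×(1) = 1.
So 4×-3 ≡ 1 (mod 13), and -3 mod 13 = 10.

10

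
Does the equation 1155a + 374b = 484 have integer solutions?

gcd(1155, 374) = 11  (1155 = 3×374 + 33, 374 = 11×33 + 11, 33 = 3×11).
11 divides 484, so integer solutions exist.

yes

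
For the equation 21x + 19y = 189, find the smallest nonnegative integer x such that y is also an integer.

gcd(21, 19) = 1  (21 = 1*19 + 2, 19 = 9*2 + 1, 2 = 2*1).
1 divides 189, so solutions exist.
Back-substituting, 21*(-9) + 19*(10) = 1.
Scale by 189/1 = 189: (x₀, y₀) = (-1701, 1890).
General solution: x = -1701 + 19t, y = 1890 - 21t for integer t.
x ≥ 0: smallest is -1701 mod 19 = 9 (at t = 90), with y = 0.

9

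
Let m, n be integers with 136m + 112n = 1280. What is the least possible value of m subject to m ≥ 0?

2

gcd(136, 112) = 8.
8 divides 1280, so solutions exist.
By Bézout, 136*(5) + 112*(-6) = 8.
Scale by 1280/8 = 160: (m₀, n₀) = (800, -960).
General solution: m = 800 + 14t, n = -960 - 17t for integer t.
m ≥ 0: smallest is 800 mod 14 = 2 (at t = -57), with n = 9.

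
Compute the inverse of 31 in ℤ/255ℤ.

181

gcd(255, 31) = 1  (255 = 8×31 + 7, 31 = 4×7 + 3, 7 = 2×3 + 1, 3 = 3×1).
Back-substituting, 31×(-74) + 255×(9) = 1.
So 31×-74 ≡ 1 (mod 255), and -74 mod 255 = 181.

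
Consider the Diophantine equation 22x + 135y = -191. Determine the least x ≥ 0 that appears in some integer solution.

gcd(135, 22):
  135 = 6×22 + 3
  22 = 7×3 + 1
  3 = 3×1
so gcd(135, 22) = 1.
1 divides -191, so solutions exist.
Back-substitute for Bézout coefficients:
  1 = 22 - 7×3
  ... = 22×(43) + 135×(-7)
Scale by -191/1 = -191: (x₀, y₀) = (-8213, 1337).
General solution: x = -8213 + 135t, y = 1337 - 22t for integer t.
x ≥ 0: smallest is -8213 mod 135 = 22 (at t = 61), with y = -5.

22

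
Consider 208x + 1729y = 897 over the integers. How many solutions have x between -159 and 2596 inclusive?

21

gcd(1729, 208):
  1729 = 8*208 + 65
  208 = 3*65 + 13
  65 = 5*13
so gcd(1729, 208) = 13.
Back-substitute for Bézout coefficients:
  13 = 208 - 3*65
  ... = 208*(25) + 1729*(-3)
Scale by 69: particular solution (1725, -207); reduce x mod 133: (129, -15).
General solution: x = 129 + 133t, y = -15 - 16t for integer t.
-159 ≤ 129 + 133t ≤ 2596 gives t ∈ [-2, 18], which is 21 values.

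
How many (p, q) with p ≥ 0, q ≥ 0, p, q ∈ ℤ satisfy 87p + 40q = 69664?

20

gcd(87, 40) = 1  (87 = 2·40 + 7, 40 = 5·7 + 5, 7 = 1·5 + 2, 5 = 2·2 + 1, 2 = 2·1).
Back-substituting, 87·(-17) + 40·(37) = 1.
Scale by 69664: one solution is (-1184288, 2577568). Reduce p mod 40: (32, 1672).
General: p = 32 + 40t, q = 1672 - 87t.
p ≥ 0 ⇒ t ≥ 0; q ≥ 0 ⇒ t ≤ 19. So t ∈ [0, 19]: 20 solutions.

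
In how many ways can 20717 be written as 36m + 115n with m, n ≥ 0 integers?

gcd(115, 36) = 1  (115 = 3*36 + 7, 36 = 5*7 + 1, 7 = 7*1).
Back-substituting, 36*(16) + 115*(-5) = 1.
Scale by 20717: one solution is (331472, -103585). Reduce m mod 115: (42, 167).
General: m = 42 + 115t, n = 167 - 36t.
m ≥ 0 ⇒ t ≥ 0; n ≥ 0 ⇒ t ≤ 4. So t ∈ [0, 4]: 5 solutions.

5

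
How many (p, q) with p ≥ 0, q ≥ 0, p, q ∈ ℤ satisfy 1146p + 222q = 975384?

gcd(1146, 222):
  1146 = 5×222 + 36
  222 = 6×36 + 6
  36 = 6×6
so gcd(1146, 222) = 6.
Back-substitute for Bézout coefficients:
  6 = 222 - 6×36
  ... = 1146×(-6) + 222×(31)
Scale by 162564: one solution is (-975384, 5039484). Reduce p mod 37: (10, 4342).
General: p = 10 + 37t, q = 4342 - 191t.
p ≥ 0 ⇒ t ≥ 0; q ≥ 0 ⇒ t ≤ 22. So t ∈ [0, 22]: 23 solutions.

23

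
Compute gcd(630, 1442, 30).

2

gcd(1442, 630) = 14  (1442 = 2×630 + 182, 630 = 3×182 + 84, 182 = 2×84 + 14, 84 = 6×14).
gcd(14, 30) = 2.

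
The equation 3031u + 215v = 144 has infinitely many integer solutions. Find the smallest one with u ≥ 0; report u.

99

gcd(3031, 215) = 1.
1 divides 144, so solutions exist.
By Bézout, 3031×(41) + 215×(-578) = 1.
Scale by 144/1 = 144: (u₀, v₀) = (5904, -83232).
General solution: u = 5904 + 215t, v = -83232 - 3031t for integer t.
u ≥ 0: smallest is 5904 mod 215 = 99 (at t = -27), with v = -1395.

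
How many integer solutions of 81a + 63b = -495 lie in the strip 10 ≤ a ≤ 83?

11

gcd(81, 63) = 9.
By Bézout, 81·(-3) + 63·(4) = 9.
Particular solution: (4, -13).
General solution: a = 4 + 7t, b = -13 - 9t for integer t.
10 ≤ 4 + 7t ≤ 83 gives t ∈ [1, 11], which is 11 values.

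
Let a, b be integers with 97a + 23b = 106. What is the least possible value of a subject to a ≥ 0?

12

gcd(97, 23):
  97 = 4*23 + 5
  23 = 4*5 + 3
  5 = 1*3 + 2
  3 = 1*2 + 1
  2 = 2*1
so gcd(97, 23) = 1.
1 divides 106, so solutions exist.
Back-substitute for Bézout coefficients:
  1 = 3 - 1*2
  ... = 97*(-9) + 23*(38)
Scale by 106/1 = 106: (a₀, b₀) = (-954, 4028).
General solution: a = -954 + 23t, b = 4028 - 97t for integer t.
a ≥ 0: smallest is -954 mod 23 = 12 (at t = 42), with b = -46.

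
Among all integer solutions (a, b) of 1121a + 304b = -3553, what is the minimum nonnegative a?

15

gcd(1121, 304) = 19.
19 divides -3553, so solutions exist.
By Bézout, 1121·(3) + 304·(-11) = 19.
Scale by -3553/19 = -187: (a₀, b₀) = (-561, 2057).
General solution: a = -561 + 16t, b = 2057 - 59t for integer t.
a ≥ 0: smallest is -561 mod 16 = 15 (at t = 36), with b = -67.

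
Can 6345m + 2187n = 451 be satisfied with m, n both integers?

gcd(6345, 2187) = 27.
27 does not divide 451 (remainder 19), so no integer solutions.

no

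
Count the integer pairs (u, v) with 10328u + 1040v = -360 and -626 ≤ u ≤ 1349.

15

gcd(10328, 1040) = 8.
By Bézout, 10328·(-29) + 1040·(288) = 8.
Particular solution: (5, -50).
General solution: u = 5 + 130t, v = -50 - 1291t for integer t.
-626 ≤ 5 + 130t ≤ 1349 gives t ∈ [-4, 10], which is 15 values.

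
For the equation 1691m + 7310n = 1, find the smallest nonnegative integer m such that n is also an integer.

gcd(7310, 1691):
  7310 = 4*1691 + 546
  1691 = 3*546 + 53
  546 = 10*53 + 16
  53 = 3*16 + 5
  16 = 3*5 + 1
  5 = 5*1
so gcd(7310, 1691) = 1.
1 divides 1, so solutions exist.
Back-substitute for Bézout coefficients:
  1 = 16 - 3*5
  ... = 1691*(-1379) + 7310*(319)
Scale by 1/1 = 1: (m₀, n₀) = (-1379, 319).
General solution: m = -1379 + 7310t, n = 319 - 1691t for integer t.
m ≥ 0: smallest is -1379 mod 7310 = 5931 (at t = 1), with n = -1372.

5931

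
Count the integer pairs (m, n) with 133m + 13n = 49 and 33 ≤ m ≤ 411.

29

gcd(133, 13) = 1  (133 = 10·13 + 3, 13 = 4·3 + 1, 3 = 3·1).
Back-substituting, 133·(-4) + 13·(41) = 1.
Scale by 49: particular solution (-196, 2009); reduce m mod 13: (12, -119).
General solution: m = 12 + 13t, n = -119 - 133t for integer t.
33 ≤ 12 + 13t ≤ 411 gives t ∈ [2, 30], which is 29 values.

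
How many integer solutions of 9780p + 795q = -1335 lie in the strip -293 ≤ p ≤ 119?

8

gcd(9780, 795):
  9780 = 12×795 + 240
  795 = 3×240 + 75
  240 = 3×75 + 15
  75 = 5×15
so gcd(9780, 795) = 15.
Back-substitute for Bézout coefficients:
  15 = 240 - 3×75
  ... = 9780×(10) + 795×(-123)
Scale by -89: particular solution (-890, 10947); reduce p mod 53: (11, -137).
General solution: p = 11 + 53t, q = -137 - 652t for integer t.
-293 ≤ 11 + 53t ≤ 119 gives t ∈ [-5, 2], which is 8 values.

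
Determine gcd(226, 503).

gcd(503, 226) = 1  (503 = 2*226 + 51, 226 = 4*51 + 22, 51 = 2*22 + 7, 22 = 3*7 + 1, 7 = 7*1).

1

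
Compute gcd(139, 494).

gcd(494, 139):
  494 = 3*139 + 77
  139 = 1*77 + 62
  77 = 1*62 + 15
  62 = 4*15 + 2
  15 = 7*2 + 1
  2 = 2*1
so gcd(494, 139) = 1.

1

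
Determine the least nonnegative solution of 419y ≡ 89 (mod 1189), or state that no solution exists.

511

gcd(1189, 419) = 1  (1189 = 2*419 + 351, 419 = 1*351 + 68, 351 = 5*68 + 11, 68 = 6*11 + 2, 11 = 5*2 + 1, 2 = 2*1).
1 divides 89, so solutions exist.
Back-substituting, 419*(-542) + 1189*(191) = 1.
So 419*(-542) ≡ 1 (mod 1189); multiply by 89: y ≡ -48238 (mod 1189).
Smallest nonnegative: y = -48238 mod 1189 = 511.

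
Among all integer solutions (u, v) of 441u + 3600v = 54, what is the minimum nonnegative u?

294

gcd(3600, 441):
  3600 = 8·441 + 72
  441 = 6·72 + 9
  72 = 8·9
so gcd(3600, 441) = 9.
9 divides 54, so solutions exist.
Back-substitute for Bézout coefficients:
  9 = 441 - 6·72
  ... = 441·(49) + 3600·(-6)
Scale by 54/9 = 6: (u₀, v₀) = (294, -36).
General solution: u = 294 + 400t, v = -36 - 49t for integer t.
u ≥ 0: smallest is 294 mod 400 = 294 (at t = 0), with v = -36.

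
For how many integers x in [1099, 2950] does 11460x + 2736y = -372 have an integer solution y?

gcd(11460, 2736):
  11460 = 4×2736 + 516
  2736 = 5×516 + 156
  516 = 3×156 + 48
  156 = 3×48 + 12
  48 = 4×12
so gcd(11460, 2736) = 12.
Back-substitute for Bézout coefficients:
  12 = 156 - 3×48
  ... = 11460×(-53) + 2736×(222)
Scale by -31: particular solution (1643, -6882); reduce x mod 228: (47, -197).
General solution: x = 47 + 228t, y = -197 - 955t for integer t.
1099 ≤ 47 + 228t ≤ 2950 gives t ∈ [5, 12], which is 8 values.

8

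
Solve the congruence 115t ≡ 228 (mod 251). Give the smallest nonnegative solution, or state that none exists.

gcd(251, 115) = 1.
1 divides 228, so solutions exist.
By Bézout, 115×(-24) + 251×(11) = 1.
So 115×(-24) ≡ 1 (mod 251); multiply by 228: t ≡ -5472 (mod 251).
Smallest nonnegative: t = -5472 mod 251 = 50.

50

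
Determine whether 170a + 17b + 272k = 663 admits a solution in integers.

yes

gcd(170, 17) = 17  (170 = 10·17).
gcd(17, 272) = 17.
17 divides 663, so integer solutions exist.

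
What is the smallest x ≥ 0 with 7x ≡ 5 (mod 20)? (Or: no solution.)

15

gcd(20, 7) = 1  (20 = 2·7 + 6, 7 = 1·6 + 1, 6 = 6·1).
1 divides 5, so solutions exist.
Back-substituting, 7·(3) + 20·(-1) = 1.
So 7·(3) ≡ 1 (mod 20); multiply by 5: x ≡ 15 (mod 20).
Smallest nonnegative: x = 15 mod 20 = 15.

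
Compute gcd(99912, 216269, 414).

23

gcd(216269, 99912) = 23.
gcd(23, 414) = 23.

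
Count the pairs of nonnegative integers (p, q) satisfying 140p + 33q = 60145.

13

gcd(140, 33) = 1  (140 = 4*33 + 8, 33 = 4*8 + 1, 8 = 8*1).
Back-substituting, 140*(-4) + 33*(17) = 1.
Scale by 60145: one solution is (-240580, 1022465). Reduce p mod 33: (23, 1725).
General: p = 23 + 33t, q = 1725 - 140t.
p ≥ 0 ⇒ t ≥ 0; q ≥ 0 ⇒ t ≤ 12. So t ∈ [0, 12]: 13 solutions.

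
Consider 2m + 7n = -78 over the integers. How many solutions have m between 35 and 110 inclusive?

gcd(7, 2):
  7 = 3*2 + 1
  2 = 2*1
so gcd(7, 2) = 1.
Back-substitute for Bézout coefficients:
  1 = 7 - 3*2
  ... = 2*(-3) + 7*(1)
Scale by -78: particular solution (234, -78); reduce m mod 7: (3, -12).
General solution: m = 3 + 7t, n = -12 - 2t for integer t.
35 ≤ 3 + 7t ≤ 110 gives t ∈ [5, 15], which is 11 values.

11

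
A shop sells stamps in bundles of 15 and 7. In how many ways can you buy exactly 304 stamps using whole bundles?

Need nonnegative integers with 15j + 7k = 304.
gcd(15, 7) = 1, and 15·(1) + 7·(-2) = 1.
So (j₀, k₀) = (304, -608); general j = 304 + 7t, k = -608 - 15t.
j ≥ 0 ⇒ t ≥ -43; k ≥ 0 ⇒ t ≤ -41. That's 3 values of t.

3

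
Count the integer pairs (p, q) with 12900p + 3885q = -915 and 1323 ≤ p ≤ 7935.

26

gcd(12900, 3885) = 15  (12900 = 3×3885 + 1245, 3885 = 3×1245 + 150, 1245 = 8×150 + 45, 150 = 3×45 + 15, 45 = 3×15).
Back-substituting, 12900×(-78) + 3885×(259) = 15.
Scale by -61: particular solution (4758, -15799); reduce p mod 259: (96, -319).
General solution: p = 96 + 259t, q = -319 - 860t for integer t.
1323 ≤ 96 + 259t ≤ 7935 gives t ∈ [5, 30], which is 26 values.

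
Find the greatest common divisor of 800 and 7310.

gcd(7310, 800) = 10  (7310 = 9*800 + 110, 800 = 7*110 + 30, 110 = 3*30 + 20, 30 = 1*20 + 10, 20 = 2*10).

10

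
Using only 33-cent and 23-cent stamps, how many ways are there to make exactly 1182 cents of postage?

1

Need nonnegative integers with 33j + 23k = 1182.
gcd(33, 23) = 1, and 33·(7) + 23·(-10) = 1.
So (j₀, k₀) = (8274, -11820); general j = 8274 + 23t, k = -11820 - 33t.
j ≥ 0 ⇒ t ≥ -359; k ≥ 0 ⇒ t ≤ -359. That's 1 value of t.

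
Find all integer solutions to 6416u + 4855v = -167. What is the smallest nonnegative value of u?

2628

gcd(6416, 4855):
  6416 = 1·4855 + 1561
  4855 = 3·1561 + 172
  1561 = 9·172 + 13
  172 = 13·13 + 3
  13 = 4·3 + 1
  3 = 3·1
so gcd(6416, 4855) = 1.
1 divides -167, so solutions exist.
Back-substitute for Bézout coefficients:
  1 = 13 - 4·3
  ... = 6416·(1496) + 4855·(-1977)
Scale by -167/1 = -167: (u₀, v₀) = (-249832, 330159).
General solution: u = -249832 + 4855t, v = 330159 - 6416t for integer t.
u ≥ 0: smallest is -249832 mod 4855 = 2628 (at t = 52), with v = -3473.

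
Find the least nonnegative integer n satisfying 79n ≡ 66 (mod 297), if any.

264

gcd(297, 79) = 1.
1 divides 66, so solutions exist.
By Bézout, 79*(94) + 297*(-25) = 1.
So 79*(94) ≡ 1 (mod 297); multiply by 66: n ≡ 6204 (mod 297).
Smallest nonnegative: n = 6204 mod 297 = 264.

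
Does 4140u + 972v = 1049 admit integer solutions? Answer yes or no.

gcd(4140, 972) = 36  (4140 = 4×972 + 252, 972 = 3×252 + 216, 252 = 1×216 + 36, 216 = 6×36).
36 does not divide 1049 (remainder 5), so no integer solutions.

no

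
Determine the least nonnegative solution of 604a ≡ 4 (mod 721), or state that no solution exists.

191

gcd(721, 604):
  721 = 1*604 + 117
  604 = 5*117 + 19
  117 = 6*19 + 3
  19 = 6*3 + 1
  3 = 3*1
so gcd(721, 604) = 1.
1 divides 4, so solutions exist.
Back-substitute for Bézout coefficients:
  1 = 19 - 6*3
  ... = 604*(228) + 721*(-191)
So 604*(228) ≡ 1 (mod 721); multiply by 4: a ≡ 912 (mod 721).
Smallest nonnegative: a = 912 mod 721 = 191.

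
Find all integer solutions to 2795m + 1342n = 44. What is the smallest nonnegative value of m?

gcd(2795, 1342) = 1.
1 divides 44, so solutions exist.
By Bézout, 2795*(133) + 1342*(-277) = 1.
Scale by 44/1 = 44: (m₀, n₀) = (5852, -12188).
General solution: m = 5852 + 1342t, n = -12188 - 2795t for integer t.
m ≥ 0: smallest is 5852 mod 1342 = 484 (at t = -4), with n = -1008.

484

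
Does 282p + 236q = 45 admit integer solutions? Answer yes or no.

no

gcd(282, 236) = 2  (282 = 1*236 + 46, 236 = 5*46 + 6, 46 = 7*6 + 4, 6 = 1*4 + 2, 4 = 2*2).
2 does not divide 45 (remainder 1), so no integer solutions.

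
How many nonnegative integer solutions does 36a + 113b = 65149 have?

16

gcd(113, 36) = 1.
By Bézout, 36×(22) + 113×(-7) = 1.
One solution: (99, 545).
General: a = 99 + 113t, b = 545 - 36t.
a ≥ 0 ⇒ t ≥ 0; b ≥ 0 ⇒ t ≤ 15. So t ∈ [0, 15]: 16 solutions.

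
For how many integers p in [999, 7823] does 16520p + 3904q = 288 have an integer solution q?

14

gcd(16520, 3904) = 8.
By Bézout, 16520·(-95) + 3904·(402) = 8.
Particular solution: (484, -2048).
General solution: p = 484 + 488t, q = -2048 - 2065t for integer t.
999 ≤ 484 + 488t ≤ 7823 gives t ∈ [2, 15], which is 14 values.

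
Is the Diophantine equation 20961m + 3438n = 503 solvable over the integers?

gcd(20961, 3438) = 9.
9 does not divide 503 (remainder 8), so no integer solutions.

no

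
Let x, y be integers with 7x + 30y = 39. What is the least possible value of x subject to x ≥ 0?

gcd(30, 7):
  30 = 4*7 + 2
  7 = 3*2 + 1
  2 = 2*1
so gcd(30, 7) = 1.
1 divides 39, so solutions exist.
Back-substitute for Bézout coefficients:
  1 = 7 - 3*2
  ... = 7*(13) + 30*(-3)
Scale by 39/1 = 39: (x₀, y₀) = (507, -117).
General solution: x = 507 + 30t, y = -117 - 7t for integer t.
x ≥ 0: smallest is 507 mod 30 = 27 (at t = -16), with y = -5.

27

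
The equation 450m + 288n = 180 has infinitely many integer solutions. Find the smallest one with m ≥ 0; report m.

10

gcd(450, 288):
  450 = 1·288 + 162
  288 = 1·162 + 126
  162 = 1·126 + 36
  126 = 3·36 + 18
  36 = 2·18
so gcd(450, 288) = 18.
18 divides 180, so solutions exist.
Back-substitute for Bézout coefficients:
  18 = 126 - 3·36
  ... = 450·(-7) + 288·(11)
Scale by 180/18 = 10: (m₀, n₀) = (-70, 110).
General solution: m = -70 + 16t, n = 110 - 25t for integer t.
m ≥ 0: smallest is -70 mod 16 = 10 (at t = 5), with n = -15.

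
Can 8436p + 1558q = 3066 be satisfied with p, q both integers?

gcd(8436, 1558):
  8436 = 5·1558 + 646
  1558 = 2·646 + 266
  646 = 2·266 + 114
  266 = 2·114 + 38
  114 = 3·38
so gcd(8436, 1558) = 38.
38 does not divide 3066 (remainder 26), so no integer solutions.

no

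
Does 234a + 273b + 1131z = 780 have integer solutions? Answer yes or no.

yes

gcd(273, 234):
  273 = 1×234 + 39
  234 = 6×39
so gcd(273, 234) = 39.
gcd(39, 1131) = 39.
39 divides 780, so integer solutions exist.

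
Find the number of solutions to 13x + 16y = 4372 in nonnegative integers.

gcd(16, 13) = 1  (16 = 1×13 + 3, 13 = 4×3 + 1, 3 = 3×1).
Back-substituting, 13×(5) + 16×(-4) = 1.
Scale by 4372: one solution is (21860, -17488). Reduce x mod 16: (4, 270).
General: x = 4 + 16t, y = 270 - 13t.
x ≥ 0 ⇒ t ≥ 0; y ≥ 0 ⇒ t ≤ 20. So t ∈ [0, 20]: 21 solutions.

21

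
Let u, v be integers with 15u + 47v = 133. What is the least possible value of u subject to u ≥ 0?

gcd(47, 15) = 1.
1 divides 133, so solutions exist.
By Bézout, 15×(22) + 47×(-7) = 1.
Scale by 133/1 = 133: (u₀, v₀) = (2926, -931).
General solution: u = 2926 + 47t, v = -931 - 15t for integer t.
u ≥ 0: smallest is 2926 mod 47 = 12 (at t = -62), with v = -1.

12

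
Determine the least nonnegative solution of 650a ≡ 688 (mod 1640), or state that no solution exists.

gcd(1640, 650) = 10.
10 does not divide 688, so the congruence has no solution.

no solution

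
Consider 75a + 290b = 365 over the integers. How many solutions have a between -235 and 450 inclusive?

12

gcd(290, 75) = 5  (290 = 3×75 + 65, 75 = 1×65 + 10, 65 = 6×10 + 5, 10 = 2×5).
Back-substituting, 75×(-27) + 290×(7) = 5.
Scale by 73: particular solution (-1971, 511); reduce a mod 58: (1, 1).
General solution: a = 1 + 58t, b = 1 - 15t for integer t.
-235 ≤ 1 + 58t ≤ 450 gives t ∈ [-4, 7], which is 12 values.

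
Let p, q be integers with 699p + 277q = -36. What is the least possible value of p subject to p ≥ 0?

gcd(699, 277):
  699 = 2×277 + 145
  277 = 1×145 + 132
  145 = 1×132 + 13
  132 = 10×13 + 2
  13 = 6×2 + 1
  2 = 2×1
so gcd(699, 277) = 1.
1 divides -36, so solutions exist.
Back-substitute for Bézout coefficients:
  1 = 13 - 6×2
  ... = 699×(128) + 277×(-323)
Scale by -36/1 = -36: (p₀, q₀) = (-4608, 11628).
General solution: p = -4608 + 277t, q = 11628 - 699t for integer t.
p ≥ 0: smallest is -4608 mod 277 = 101 (at t = 17), with q = -255.

101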